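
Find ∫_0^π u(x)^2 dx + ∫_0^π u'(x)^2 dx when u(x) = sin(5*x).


||u||_{H^1(0,π)}^2 = 13*π

u'(x) = 5*cos(5*x).
Expand u² and (u')² and integrate term by term on (0, π), using: for integers n ≥ 1, ∫_0^π sin²(nx) dx = ∫_0^π cos²(nx) dx = π/2; for n ≠ n', ∫_0^π sin(nx)sin(n'x) dx = ∫_0^π cos(nx)cos(n'x) dx = 0; and by product-to-sum, ∫_0^π sin(nx)cos(n'x) dx = ½∫_0^π [sin((n+n')x) + sin((n−n')x)] dx, which is 0 when n+n' is even and 2n/(n²−n'²) when n+n' is odd (it need not vanish on (0, π)).
  u² squared terms: (1)²·∫sin(5x)² dx = 1·π/2 = π/2.
  So ∫_0^π u² dx = π/2.
  (u')² squared terms: (5)²·∫cos(5x)² dx = 25·π/2 = 25*π/2.
  So ∫_0^π (u')² dx = 25*π/2.
||u||_{H^1}^2 = (π/2) + (25*π/2) = 13*π.


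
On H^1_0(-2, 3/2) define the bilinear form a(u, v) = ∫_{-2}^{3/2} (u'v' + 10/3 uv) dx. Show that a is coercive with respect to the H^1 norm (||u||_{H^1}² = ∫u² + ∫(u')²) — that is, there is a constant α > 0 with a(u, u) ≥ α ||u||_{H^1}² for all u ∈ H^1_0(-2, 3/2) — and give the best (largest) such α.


α = 1

Coercivity of a(·,·) on H^1_0(-2, 3/2) means a(u, u) ≥ α ||u||_{H^1}² for every u ∈ H^1_0.
The interval has length L = 7/2, and Poincaré/coercivity depend only on L. Here a(u, u) = ∫(u')² + (10/3)·∫u².
Here c = 10/3 ≥ 1, so a(u,u) = ∫(u')² + c∫u² ≥ ∫(u')² + ∫u² = ||u||_{H^1}², i.e. α = 1 works. No larger α is possible: a(u,u) ≥ α||u||_{H^1}² means (1−α)∫(u')² ≥ (α−c)∫u², and for the modes u_n = sin(nπ(x−x₀)/L) (x₀ the left endpoint) one has ∫u_n²/∫(u_n')² = (L/(nπ))² → 0, so a(u_n,u_n)/||u_n||_{H^1}² → 1. Hence the optimal constant is α = 1.
Therefore α = 1.


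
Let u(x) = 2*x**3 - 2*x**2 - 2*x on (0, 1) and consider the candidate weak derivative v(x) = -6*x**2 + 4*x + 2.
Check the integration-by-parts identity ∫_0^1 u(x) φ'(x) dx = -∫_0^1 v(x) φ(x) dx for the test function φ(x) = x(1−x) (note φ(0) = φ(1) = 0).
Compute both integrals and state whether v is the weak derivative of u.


LHS = 11/30, RHS = -11/30. No, v is not the weak derivative of u.

u(x) = 2*x**3 - 2*x**2 - 2*x, classical derivative u'(x) = 6*x**2 - 4*x - 2.
φ(x) = x(1−x), so φ'(x) = 1 - 2*x.
Note φ(0) = φ(1) = 0, so the boundary term u·φ vanishes.
LHS = ∫_0^1 u(x) φ'(x) dx = ∫_0^1 (-4*x^4 + 6*x^3 + 2*x^2 - 2*x) dx. Term by term:
  ∫_0^1 -4*x^4 dx = -4/5;  ∫_0^1 6*x^3 dx = 3/2;  ∫_0^1 2*x^2 dx = 2/3;
  ∫_0^1 -2*x dx = -1.
Sum: -4/5 + 3/2 + 2/3 − 1 = 11/30.
So LHS = 11/30.
∫_0^1 v(x) φ(x) dx = ∫_0^1 (6*x^4 - 10*x^3 + 2*x^2 + 2*x) dx. Term by term:
  ∫_0^1 6*x^4 dx = 6/5;  ∫_0^1 -10*x^3 dx = -5/2;  ∫_0^1 2*x^2 dx = 2/3;
  ∫_0^1 2*x dx = 1.
Sum: 6/5 − 5/2 + 2/3 + 1 = 11/30.
So RHS = -∫_0^1 v(x) φ(x) dx = -11/30.
LHS − RHS = 11/15 ≠ 0, so the identity fails.
(For a valid weak derivative the identity must hold for EVERY test function, in particular this one. The failure shows v is NOT the weak derivative of u.)
Correct weak derivative would be u'(x) = 6*x**2 - 4*x - 2.


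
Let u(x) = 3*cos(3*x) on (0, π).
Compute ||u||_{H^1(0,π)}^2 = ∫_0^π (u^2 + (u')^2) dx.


||u||_{H^1(0,π)}^2 = 45*π

u'(x) = -9*sin(3*x).
Expand u² and (u')² and integrate term by term on (0, π), using: for integers n ≥ 1, ∫_0^π sin²(nx) dx = ∫_0^π cos²(nx) dx = π/2; for n ≠ n', ∫_0^π sin(nx)sin(n'x) dx = ∫_0^π cos(nx)cos(n'x) dx = 0; and by product-to-sum, ∫_0^π sin(nx)cos(n'x) dx = ½∫_0^π [sin((n+n')x) + sin((n−n')x)] dx, which is 0 when n+n' is even and 2n/(n²−n'²) when n+n' is odd (it need not vanish on (0, π)).
  u² squared terms: (3)²·∫cos(3x)² dx = 9·π/2 = 9*π/2.
  So ∫_0^π u² dx = 9*π/2.
  (u')² squared terms: (-9)²·∫sin(3x)² dx = 81·π/2 = 81*π/2.
  So ∫_0^π (u')² dx = 81*π/2.
||u||_{H^1}^2 = (9*π/2) + (81*π/2) = 45*π.


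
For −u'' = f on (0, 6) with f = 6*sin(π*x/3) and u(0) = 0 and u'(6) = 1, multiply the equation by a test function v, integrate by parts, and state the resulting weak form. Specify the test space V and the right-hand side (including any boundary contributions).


V = {v ∈ H^1(0, 6) : v(0) = 0} (test functions vanish at x = 0 where u is specified); weak form: ∫_0^6 u'v' dx = ∫_0^6 (6*sin(π*x/3)) v dx + v(6) for all v ∈ V.

Multiply both sides by a test function v and integrate from 0 to 6:
  ∫_0^6 −u''(x) v(x) dx = ∫_0^6 f(x) v(x) dx.
Integrate the LHS by parts once:
  ∫_0^6 −u'' v dx = −[u'(x) v(x)]_0^6 + ∫_0^6 u'(x) v'(x) dx.
Thus ∫_0^6 u'(x) v'(x) dx = ∫_0^6 f(x) v(x) dx + [u'(x) v(x)]_0^6.
Choose V so that boundary terms are either known or forced to vanish.
Mixed BC: u(0) = 0 (Dirichlet) and u'(6) = 1 (Neumann). Define V = {v ∈ H^1(0, 6) : v(0) = 0}. Then [u' v]_0^6 = u'(6)·v(6) − u'(0)·0 = v(6).
Weak formulation: find u (satisfying any essential BC) such that ∫_0^6 u'(x) v'(x) dx = ∫_0^6 f v dx + v(6) for all v ∈ V (Dirichlet at 0 absorbed into V; Neumann datum at x = 6 contributes the boundary term).
Substituting f(x) = 6*sin(π*x/3), the right-hand side is ∫_0^6 (6*sin(π*x/3)) v dx + v(6).


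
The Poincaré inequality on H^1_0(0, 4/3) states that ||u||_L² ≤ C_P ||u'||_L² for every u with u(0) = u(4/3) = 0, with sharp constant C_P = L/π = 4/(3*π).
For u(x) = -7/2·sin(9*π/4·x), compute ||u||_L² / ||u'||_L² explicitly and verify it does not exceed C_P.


||u||_L² / ||u'||_L² = 4/(9*π) < C_P = 4/(3*π).

u(x) = -7/2·sin(9*π/4·x), so u'(x) = -63*π*cos(9*π*x/4)/8.
Writing u(x) = A·sin(kπx/L) with A = -7/2 and k = 3, use ∫_0^L sin²(kπx/L) dx = L/2 and ∫_0^L cos²(kπx/L) dx = L/2.
u² = 49/4·sin²(9*π/4·x) and (u')² = 3969*π^2/64·cos²(9*π/4·x), and each of sin², cos² integrates to L/2 = 2/3 over (0, 4/3).
∫_0^4/3 u² dx = 49/6, so ||u||_L² = 7*sqrt(6)/6.
∫_0^4/3 (u')² dx = 1323*π^2/32, so ||u'||_L² = 21*sqrt(6)*π/8.
Ratio ||u||_L² / ||u'||_L² = 4/(9*π).
Sharp Poincaré constant on H^1_0(0, 4/3) is C_P = L/π = 4/(3*π), achieved by sin(3*π/4·x).
This is the k = 3 harmonic; the ratio L/(kπ) is strictly less than C_P = L/π, consistent with the sharp inequality ||u||_L² ≤ C_P ||u'||_L².


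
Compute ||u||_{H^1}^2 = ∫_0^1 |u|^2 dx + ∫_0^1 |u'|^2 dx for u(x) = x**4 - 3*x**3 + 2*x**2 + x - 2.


||u||_{H^1}^2 = 4079/1260

The H^1 norm (squared) on an interval (0, L) is
  ||u||_{H^1}^2 = ∫_0^L u(x)^2 dx + ∫_0^L u'(x)^2 dx.
Compute u'(x) = 4*x**3 - 9*x**2 + 4*x + 1.
Then u(x)^2 = x**8 - 6*x**7 + 13*x**6 - 10*x**5 - 6*x**4 + 16*x**3 - 7*x**2 - 4*x + 4 and u'(x)^2 = 16*x**6 - 72*x**5 + 113*x**4 - 64*x**3 - 2*x**2 + 8*x + 1.
Integrate each monomial from 0 to 1 using ∫_0^1 c·x^n dx = c·1^(n+1)/(n+1):
  ∫_0^1 u(x)^2 dx = ∫_0^1 (x^8 - 6*x^7 + 13*x^6 - 10*x^5 - 6*x^4 + 16*x^3 - 7*x^2 - 4*x + 4) dx. Term by term:
    ∫_0^1 x^8 dx = 1/9;  ∫_0^1 -6*x^7 dx = -3/4;  ∫_0^1 13*x^6 dx = 13/7;
    ∫_0^1 -10*x^5 dx = -5/3;  ∫_0^1 -6*x^4 dx = -6/5;  ∫_0^1 16*x^3 dx = 4;
    ∫_0^1 -7*x^2 dx = -7/3;  ∫_0^1 -4*x dx = -2;  ∫_0^1 4 dx = 4.
  Sum: 1/9 − 3/4 + 13/7 − 5/3 − 6/5 + 4 − 7/3 − 2 + 4 = 2543/1260.
  ∫_0^1 u'(x)^2 dx = ∫_0^1 (16*x^6 - 72*x^5 + 113*x^4 - 64*x^3 - 2*x^2 + 8*x + 1) dx. Term by term:
    ∫_0^1 16*x^6 dx = 16/7;  ∫_0^1 -72*x^5 dx = -12;  ∫_0^1 113*x^4 dx = 113/5;
    ∫_0^1 -64*x^3 dx = -16;  ∫_0^1 -2*x^2 dx = -2/3;  ∫_0^1 8*x dx = 4;
    ∫_0^1 1 dx = 1.
  Sum: 16/7 − 12 + 113/5 − 16 − 2/3 + 4 + 1 = 128/105.
Adding: ||u||_{H^1}^2 = 2543/1260 + 128/105 = 4079/1260.


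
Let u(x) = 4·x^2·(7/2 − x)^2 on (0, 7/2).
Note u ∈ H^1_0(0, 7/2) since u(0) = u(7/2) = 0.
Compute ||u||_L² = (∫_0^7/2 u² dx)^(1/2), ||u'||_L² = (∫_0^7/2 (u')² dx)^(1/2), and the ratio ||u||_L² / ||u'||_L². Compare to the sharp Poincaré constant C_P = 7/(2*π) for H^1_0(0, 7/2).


||u||_L² / ||u'||_L² = 7*sqrt(3)/12 < C_P = 7/(2*π).

u(x) = 4·x^2·(7/2 − x)^2, so u'(x) = 2*x*(2*x - 7)*(4*x - 7).
u(x) = 4·x^2·(7/2 − x)^2 vanishes at x = 0 and x = 7/2, so u ∈ H^1_0(0, 7/2). Differentiate via the product rule and integrate the resulting polynomials term by term.
  ∫_0^7/2 u² dx = ∫_0^7/2 (16*x^8 - 224*x^7 + 1176*x^6 - 2744*x^5 + 2401*x^4) dx. Term by term:
    ∫_0^7/2 16*x^8 dx = 40353607/288;  ∫_0^7/2 -224*x^7 dx = -40353607/64;  ∫_0^7/2 1176*x^6 dx = 17294403/16;
    ∫_0^7/2 -2744*x^5 dx = -40353607/48;  ∫_0^7/2 2401*x^4 dx = 40353607/160.
  Sum: 40353607/288 − 40353607/64 + 17294403/16 − 40353607/48 + 40353607/160 = 5764801/2880.
  ∫_0^7/2 (u')² dx = ∫_0^7/2 (256*x^6 - 2688*x^5 + 10192*x^4 - 16464*x^3 + 9604*x^2) dx. Term by term:
    ∫_0^7/2 256*x^6 dx = 235298;  ∫_0^7/2 -2688*x^5 dx = -823543;  ∫_0^7/2 10192*x^4 dx = 10706059/10;
    ∫_0^7/2 -16464*x^3 dx = -2470629/4;  ∫_0^7/2 9604*x^2 dx = 823543/6.
  Sum: 235298 − 823543 + 10706059/10 − 2470629/4 + 823543/6 = 117649/60.
∫_0^7/2 u² dx = 5764801/2880, so ||u||_L² = 2401*sqrt(5)/120.
∫_0^7/2 (u')² dx = 117649/60, so ||u'||_L² = 343*sqrt(15)/30.
Ratio ||u||_L² / ||u'||_L² = 7*sqrt(3)/12.
Sharp Poincaré constant on H^1_0(0, 7/2) is C_P = L/π = 7/(2*π), achieved by sin(2*π/7·x).
A polynomial bump cannot attain the sharp Poincaré constant (only the first sine eigenfunction does), so the ratio is strictly less than C_P, consistent with ||u||_L² ≤ C_P ||u'||_L².


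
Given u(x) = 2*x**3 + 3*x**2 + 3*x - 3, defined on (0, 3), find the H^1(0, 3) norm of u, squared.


||u||_{H^1}^2 = 543159/70

The H^1 norm (squared) on an interval (0, L) is
  ||u||_{H^1}^2 = ∫_0^L u(x)^2 dx + ∫_0^L u'(x)^2 dx.
Compute u'(x) = 6*x**2 + 6*x + 3.
Then u(x)^2 = 4*x**6 + 12*x**5 + 21*x**4 + 6*x**3 - 9*x**2 - 18*x + 9 and u'(x)^2 = 36*x**4 + 72*x**3 + 72*x**2 + 36*x + 9.
Integrate each monomial from 0 to 3 using ∫_0^3 c·x^n dx = c·3^(n+1)/(n+1):
  ∫_0^3 u(x)^2 dx = ∫_0^3 (4*x^6 + 12*x^5 + 21*x^4 + 6*x^3 - 9*x^2 - 18*x + 9) dx. Term by term:
    ∫_0^3 4*x^6 dx = 8748/7;  ∫_0^3 12*x^5 dx = 1458;  ∫_0^3 21*x^4 dx = 5103/5;
    ∫_0^3 6*x^3 dx = 243/2;  ∫_0^3 -9*x^2 dx = -81;  ∫_0^3 -18*x dx = -81;
    ∫_0^3 9 dx = 27.
  Sum: 8748/7 + 1458 + 5103/5 + 243/2 − 81 − 81 + 27 = 260037/70.
  ∫_0^3 u'(x)^2 dx = ∫_0^3 (36*x^4 + 72*x^3 + 72*x^2 + 36*x + 9) dx. Term by term:
    ∫_0^3 36*x^4 dx = 8748/5;  ∫_0^3 72*x^3 dx = 1458;  ∫_0^3 72*x^2 dx = 648;
    ∫_0^3 36*x dx = 162;  ∫_0^3 9 dx = 27.
  Sum: 8748/5 + 1458 + 648 + 162 + 27 = 20223/5.
Adding: ||u||_{H^1}^2 = 260037/70 + 20223/5 = 543159/70.


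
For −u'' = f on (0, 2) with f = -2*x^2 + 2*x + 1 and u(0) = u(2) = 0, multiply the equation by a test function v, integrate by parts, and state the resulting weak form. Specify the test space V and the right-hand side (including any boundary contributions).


V = H^1_0(0, 2) (so v(0) = v(2) = 0); weak form: ∫_0^2 u'v' dx = ∫_0^2 (-2*x^2 + 2*x + 1) v dx for all v ∈ V.

Multiply both sides by a test function v and integrate from 0 to 2:
  ∫_0^2 −u''(x) v(x) dx = ∫_0^2 f(x) v(x) dx.
Integrate the LHS by parts once:
  ∫_0^2 −u'' v dx = −[u'(x) v(x)]_0^2 + ∫_0^2 u'(x) v'(x) dx.
Thus ∫_0^2 u'(x) v'(x) dx = ∫_0^2 f(x) v(x) dx + [u'(x) v(x)]_0^2.
Choose V so that boundary terms are either known or forced to vanish.
u is Dirichlet: u(0) = u(2) = 0. Let V = H^1_0(0, 2); then v(0) = v(2) = 0, and [u' v]_0^2 = 0.
Weak formulation: find u (satisfying any essential BC) such that ∫_0^2 u'(x) v'(x) dx = ∫_0^2 f v dx for all v ∈ V.
Substituting f(x) = -2*x^2 + 2*x + 1, the right-hand side is ∫_0^2 (-2*x^2 + 2*x + 1) v dx.


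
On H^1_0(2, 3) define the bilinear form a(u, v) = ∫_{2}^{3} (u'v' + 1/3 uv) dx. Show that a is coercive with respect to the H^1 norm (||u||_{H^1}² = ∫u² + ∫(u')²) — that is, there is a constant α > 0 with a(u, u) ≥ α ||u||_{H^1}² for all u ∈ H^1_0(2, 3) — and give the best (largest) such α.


α = (1/3 + π^2)/(1 + π^2)

Coercivity of a(·,·) on H^1_0(2, 3) means a(u, u) ≥ α ||u||_{H^1}² for every u ∈ H^1_0.
The interval has length L = 1, and Poincaré/coercivity depend only on L. Here a(u, u) = ∫(u')² + (1/3)·∫u².
Here 0 < c = 1/3 < 1. The condition a(u,u) ≥ α||u||_{H^1}² reads (1−α)∫(u')² ≥ (α−c)∫u². Any admissible α is ≤ 1 (rapidly oscillating u have ∫u²/∫(u')² → 0), and α = 1 would force 0 ≥ (1−c)∫u², impossible since c < 1; so 1−α > 0. By the sharp Poincaré inequality on H^1_0 of an interval of length L, ∫(u')² ≥ (π/L)²∫u² with equality for the first sine mode sin(π(x−x₀)/L) (x₀ the left endpoint), so the inequality holds for all u iff (1−α)(π/L)² ≥ α − c, i.e. α ≤ ((π/L)² + c)/((π/L)² + 1) = (1 + c(L/π)²)/(1 + (L/π)²). With (π/L)² = π^2 and c = 1/3, the largest admissible constant is α = ((π/L)² + c)/((π/L)² + 1).
Simplifying, α = (1/3 + π^2)/(1 + π^2).


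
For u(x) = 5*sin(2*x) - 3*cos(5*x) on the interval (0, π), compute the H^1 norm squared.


||u||_{H^1(0,π)}^2 = 1040/7 + 359*π/2

u'(x) = 15*sin(5*x) + 10*cos(2*x).
Expand u² and (u')² and integrate term by term on (0, π), using: for integers n ≥ 1, ∫_0^π sin²(nx) dx = ∫_0^π cos²(nx) dx = π/2; for n ≠ n', ∫_0^π sin(nx)sin(n'x) dx = ∫_0^π cos(nx)cos(n'x) dx = 0; and by product-to-sum, ∫_0^π sin(nx)cos(n'x) dx = ½∫_0^π [sin((n+n')x) + sin((n−n')x)] dx, which is 0 when n+n' is even and 2n/(n²−n'²) when n+n' is odd (it need not vanish on (0, π)).
  u² squared terms: (-3)²·∫cos(5x)² dx = 9·π/2 = 9*π/2;  (5)²·∫sin(2x)² dx = 25·π/2 = 25*π/2.
  u² cross terms: 2·(-3)·(5)·∫cos(5x)·sin(2x) dx = -30·(-4/21) = 40/7.
  So ∫_0^π u² dx = 9*π/2 + 25*π/2 + 40/7 = 40/7 + 17*π.
  (u')² squared terms: (10)²·∫cos(2x)² dx = 100·π/2 = 50*π;  (15)²·∫sin(5x)² dx = 225·π/2 = 225*π/2.
  (u')² cross terms: 2·(10)·(15)·∫cos(2x)·sin(5x) dx = 300·(10/21) = 1000/7.
  So ∫_0^π (u')² dx = 50*π + 225*π/2 + 1000/7 = 1000/7 + 325*π/2.
||u||_{H^1}^2 = (40/7 + 17*π) + (1000/7 + 325*π/2) = 1040/7 + 359*π/2.


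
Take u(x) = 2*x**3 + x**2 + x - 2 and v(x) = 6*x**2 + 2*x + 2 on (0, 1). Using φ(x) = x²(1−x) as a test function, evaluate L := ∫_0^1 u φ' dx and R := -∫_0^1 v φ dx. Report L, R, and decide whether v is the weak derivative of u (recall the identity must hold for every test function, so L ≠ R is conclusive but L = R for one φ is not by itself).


LHS = -23/60, RHS = -7/15. No, v is not the weak derivative of u.

u(x) = 2*x**3 + x**2 + x - 2, classical derivative u'(x) = 6*x**2 + 2*x + 1.
φ(x) = x²(1−x), so φ'(x) = x*(2 - 3*x).
Note φ(0) = φ(1) = 0, so the boundary term u·φ vanishes.
LHS = ∫_0^1 u(x) φ'(x) dx = ∫_0^1 (-6*x^5 + x^4 - x^3 + 8*x^2 - 4*x) dx. Term by term:
  ∫_0^1 -6*x^5 dx = -1;  ∫_0^1 x^4 dx = 1/5;  ∫_0^1 -x^3 dx = -1/4;
  ∫_0^1 8*x^2 dx = 8/3;  ∫_0^1 -4*x dx = -2.
Sum: -1 + 1/5 − 1/4 + 8/3 − 2 = -23/60.
So LHS = -23/60.
∫_0^1 v(x) φ(x) dx = ∫_0^1 (-6*x^5 + 4*x^4 + 2*x^2) dx. Term by term:
  ∫_0^1 -6*x^5 dx = -1;  ∫_0^1 4*x^4 dx = 4/5;  ∫_0^1 2*x^2 dx = 2/3.
Sum: -1 + 4/5 + 2/3 = 7/15.
So RHS = -∫_0^1 v(x) φ(x) dx = -7/15.
LHS − RHS = 1/12 ≠ 0, so the identity fails.
(For a valid weak derivative the identity must hold for EVERY test function, in particular this one. The failure shows v is NOT the weak derivative of u.)
Correct weak derivative would be u'(x) = 6*x**2 + 2*x + 1.


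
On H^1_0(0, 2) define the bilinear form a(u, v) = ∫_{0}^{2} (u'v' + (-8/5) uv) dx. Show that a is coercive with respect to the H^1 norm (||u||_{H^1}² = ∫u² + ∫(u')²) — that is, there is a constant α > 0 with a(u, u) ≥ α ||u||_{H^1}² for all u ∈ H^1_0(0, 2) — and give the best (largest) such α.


α = (-32/5 + π^2)/(4 + π^2)

Coercivity of a(·,·) on H^1_0(0, 2) means a(u, u) ≥ α ||u||_{H^1}² for every u ∈ H^1_0.
The interval has length L = 2, and Poincaré/coercivity depend only on L. Here a(u, u) = ∫(u')² + (-8/5)·∫u².
Here c = -8/5 < 0 with |c| < (π/L)² = π^2/4, so coercivity still holds. The condition a(u,u) ≥ α||u||_{H^1}² reads (1−α)∫(u')² ≥ (α−c)∫u². Any admissible α is ≤ 1 (rapidly oscillating u have ∫u²/∫(u')² → 0), and α = 1 would force 0 ≥ (1−c)∫u², impossible since c < 1; so 1−α > 0. By the sharp Poincaré inequality on H^1_0 of an interval of length L, ∫(u')² ≥ (π/L)²∫u² with equality for the first sine mode sin(π(x−x₀)/L) (x₀ the left endpoint), so the inequality holds for all u iff (1−α)(π/L)² ≥ α − c, i.e. α ≤ ((π/L)² + c)/((π/L)² + 1) = (1 + c(L/π)²)/(1 + (L/π)²). (Direct route, valid since c ≤ 0: Poincaré gives c∫u² ≥ c(L/π)²∫(u')², so a(u,u) ≥ (1 + c(L/π)²)∫(u')², while ||u||_{H^1}² ≤ (1 + (L/π)²)∫(u')²; dividing yields the same α.) With (π/L)² = π^2/4 and c = -8/5, the largest admissible constant is α = ((π/L)² + c)/((π/L)² + 1).
Simplifying, α = (-32/5 + π^2)/(4 + π^2).


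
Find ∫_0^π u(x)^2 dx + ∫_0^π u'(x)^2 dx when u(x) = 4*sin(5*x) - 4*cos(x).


||u||_{H^1(0,π)}^2 = 224*π

u'(x) = 4*sin(x) + 20*cos(5*x).
Expand u² and (u')² and integrate term by term on (0, π), using: for integers n ≥ 1, ∫_0^π sin²(nx) dx = ∫_0^π cos²(nx) dx = π/2; for n ≠ n', ∫_0^π sin(nx)sin(n'x) dx = ∫_0^π cos(nx)cos(n'x) dx = 0; and by product-to-sum, ∫_0^π sin(nx)cos(n'x) dx = ½∫_0^π [sin((n+n')x) + sin((n−n')x)] dx, which is 0 when n+n' is even and 2n/(n²−n'²) when n+n' is odd (it need not vanish on (0, π)).
  u² squared terms: (-4)²·∫cos(x)² dx = 16·π/2 = 8*π;  (4)²·∫sin(5x)² dx = 16·π/2 = 8*π.
  u² cross terms: 2·(-4)·(4)·∫cos(x)·sin(5x) dx = -32·(0) = 0.
  So ∫_0^π u² dx = 8*π + 8*π + 0 = 16*π.
  (u')² squared terms: (4)²·∫sin(x)² dx = 16·π/2 = 8*π;  (20)²·∫cos(5x)² dx = 400·π/2 = 200*π.
  (u')² cross terms: 2·(4)·(20)·∫sin(x)·cos(5x) dx = 160·(0) = 0.
  So ∫_0^π (u')² dx = 8*π + 200*π + 0 = 208*π.
||u||_{H^1}^2 = (16*π) + (208*π) = 224*π.


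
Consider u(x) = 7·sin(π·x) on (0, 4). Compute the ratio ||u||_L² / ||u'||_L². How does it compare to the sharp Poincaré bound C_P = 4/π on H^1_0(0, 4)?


||u||_L² / ||u'||_L² = 1/π < C_P = 4/π.

u(x) = 7·sin(π·x), so u'(x) = 7*π*cos(π*x).
Writing u(x) = A·sin(kπx/L) with A = 7 and k = 4, use ∫_0^L sin²(kπx/L) dx = L/2 and ∫_0^L cos²(kπx/L) dx = L/2.
u² = 49·sin²(π·x) and (u')² = 49*π^2·cos²(π·x), and each of sin², cos² integrates to L/2 = 2 over (0, 4).
∫_0^4 u² dx = 98, so ||u||_L² = 7*sqrt(2).
∫_0^4 (u')² dx = 98*π^2, so ||u'||_L² = 7*sqrt(2)*π.
Ratio ||u||_L² / ||u'||_L² = 1/π.
Sharp Poincaré constant on H^1_0(0, 4) is C_P = L/π = 4/π, achieved by sin(π/4·x).
This is the k = 4 harmonic; the ratio L/(kπ) is strictly less than C_P = L/π, consistent with the sharp inequality ||u||_L² ≤ C_P ||u'||_L².


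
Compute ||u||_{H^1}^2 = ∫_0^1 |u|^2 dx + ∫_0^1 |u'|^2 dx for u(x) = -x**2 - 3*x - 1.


||u||_{H^1}^2 = 257/10

The H^1 norm (squared) on an interval (0, L) is
  ||u||_{H^1}^2 = ∫_0^L u(x)^2 dx + ∫_0^L u'(x)^2 dx.
Compute u'(x) = -2*x - 3.
Then u(x)^2 = x**4 + 6*x**3 + 11*x**2 + 6*x + 1 and u'(x)^2 = 4*x**2 + 12*x + 9.
Integrate each monomial from 0 to 1 using ∫_0^1 c·x^n dx = c·1^(n+1)/(n+1):
  ∫_0^1 u(x)^2 dx = ∫_0^1 (x^4 + 6*x^3 + 11*x^2 + 6*x + 1) dx. Term by term:
    ∫_0^1 x^4 dx = 1/5;  ∫_0^1 6*x^3 dx = 3/2;  ∫_0^1 11*x^2 dx = 11/3;
    ∫_0^1 6*x dx = 3;  ∫_0^1 1 dx = 1.
  Sum: 1/5 + 3/2 + 11/3 + 3 + 1 = 281/30.
  ∫_0^1 u'(x)^2 dx = ∫_0^1 (4*x^2 + 12*x + 9) dx. Term by term:
    ∫_0^1 4*x^2 dx = 4/3;  ∫_0^1 12*x dx = 6;  ∫_0^1 9 dx = 9.
  Sum: 4/3 + 6 + 9 = 49/3.
Adding: ||u||_{H^1}^2 = 281/30 + 49/3 = 257/10.


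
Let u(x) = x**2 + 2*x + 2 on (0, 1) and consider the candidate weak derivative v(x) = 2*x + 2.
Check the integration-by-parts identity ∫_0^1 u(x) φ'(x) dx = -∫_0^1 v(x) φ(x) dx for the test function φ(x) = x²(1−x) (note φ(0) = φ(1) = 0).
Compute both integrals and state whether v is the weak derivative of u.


LHS = -4/15, RHS = -4/15. Yes, v = u' weakly.

u(x) = x**2 + 2*x + 2, classical derivative u'(x) = 2*x + 2.
φ(x) = x²(1−x), so φ'(x) = x*(2 - 3*x).
Note φ(0) = φ(1) = 0, so the boundary term u·φ vanishes.
LHS = ∫_0^1 u(x) φ'(x) dx = ∫_0^1 (-3*x^4 - 4*x^3 - 2*x^2 + 4*x) dx. Term by term:
  ∫_0^1 -3*x^4 dx = -3/5;  ∫_0^1 -4*x^3 dx = -1;  ∫_0^1 -2*x^2 dx = -2/3;
  ∫_0^1 4*x dx = 2.
Sum: -3/5 − 1 − 2/3 + 2 = -4/15.
So LHS = -4/15.
∫_0^1 v(x) φ(x) dx = ∫_0^1 (-2*x^4 + 2*x^2) dx. Term by term:
  ∫_0^1 -2*x^4 dx = -2/5;  ∫_0^1 2*x^2 dx = 2/3.
Sum: -2/5 + 2/3 = 4/15.
So RHS = -∫_0^1 v(x) φ(x) dx = -4/15.
LHS = RHS, so the identity holds for this test φ.
Moreover u is smooth here and v(x) = u'(x) = 2*x + 2 pointwise, so the identity holds for every test function. Hence v is the weak derivative of u.


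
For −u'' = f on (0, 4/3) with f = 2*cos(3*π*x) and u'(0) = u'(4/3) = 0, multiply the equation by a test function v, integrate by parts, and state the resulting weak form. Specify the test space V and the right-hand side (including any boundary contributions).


V = H^1(0, 4/3) (no boundary constraint on v; u is determined up to an additive constant); weak form: ∫_0^4/3 u'v' dx = ∫_0^4/3 (2*cos(3*π*x)) v dx for all v ∈ V.

Multiply both sides by a test function v and integrate from 0 to 4/3:
  ∫_0^4/3 −u''(x) v(x) dx = ∫_0^4/3 f(x) v(x) dx.
Integrate the LHS by parts once:
  ∫_0^4/3 −u'' v dx = −[u'(x) v(x)]_0^4/3 + ∫_0^4/3 u'(x) v'(x) dx.
Thus ∫_0^4/3 u'(x) v'(x) dx = ∫_0^4/3 f(x) v(x) dx + [u'(x) v(x)]_0^4/3.
Choose V so that boundary terms are either known or forced to vanish.
u has homogeneous Neumann: u'(0) = u'(4/3) = 0. So [u' v]_0^4/3 = 0·v(4/3) − 0·v(0) = 0 for any v; take V = H^1(0, 4/3).
Weak formulation: find u (satisfying any essential BC) such that ∫_0^4/3 u'(x) v'(x) dx = ∫_0^4/3 f v dx for all v ∈ V (homogeneous Neumann, so boundary terms vanish).
Substituting f(x) = 2*cos(3*π*x), the right-hand side is ∫_0^4/3 (2*cos(3*π*x)) v dx.
Compatibility check (pure Neumann): taking v ≡ 1 ∈ V gives 0 = ∫_0^4/3 f dx + (0) − (0), i.e. ∫_0^4/3 f dx must equal u'(0) − u'(4/3) = 0. Indeed ∫_0^4/3 (2*cos(3*π*x)) dx = 0, so the data are compatible. The solution is then unique only up to an additive constant (fix it e.g. by requiring ∫_0^4/3 u dx = 0).


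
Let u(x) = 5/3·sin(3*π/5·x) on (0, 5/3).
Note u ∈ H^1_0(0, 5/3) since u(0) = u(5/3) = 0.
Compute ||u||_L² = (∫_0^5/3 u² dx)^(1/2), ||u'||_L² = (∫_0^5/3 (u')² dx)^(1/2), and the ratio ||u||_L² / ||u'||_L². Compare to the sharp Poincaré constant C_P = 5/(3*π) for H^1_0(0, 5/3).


||u||_L² / ||u'||_L² = 5/(3*π) = C_P.

u(x) = 5/3·sin(3*π/5·x), so u'(x) = π*cos(3*π*x/5).
Writing u(x) = A·sin(kπx/L) with A = 5/3 and k = 1, use ∫_0^L sin²(kπx/L) dx = L/2 and ∫_0^L cos²(kπx/L) dx = L/2.
u² = 25/9·sin²(3*π/5·x) and (u')² = π^2·cos²(3*π/5·x), and each of sin², cos² integrates to L/2 = 5/6 over (0, 5/3).
∫_0^5/3 u² dx = 125/54, so ||u||_L² = 5*sqrt(30)/18.
∫_0^5/3 (u')² dx = 5*π^2/6, so ||u'||_L² = sqrt(30)*π/6.
Ratio ||u||_L² / ||u'||_L² = 5/(3*π).
Sharp Poincaré constant on H^1_0(0, 5/3) is C_P = L/π = 5/(3*π), achieved by sin(3*π/5·x).
This is the k = 1 eigenfunction (up to amplitude), so the ratio equals the sharp Poincaré constant exactly.


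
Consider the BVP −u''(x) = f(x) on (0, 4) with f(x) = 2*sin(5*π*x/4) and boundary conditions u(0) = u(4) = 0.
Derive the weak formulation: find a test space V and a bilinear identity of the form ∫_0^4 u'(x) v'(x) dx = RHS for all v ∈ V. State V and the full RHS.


V = H^1_0(0, 4) (so v(0) = v(4) = 0); weak form: ∫_0^4 u'v' dx = ∫_0^4 (2*sin(5*π*x/4)) v dx for all v ∈ V.

Multiply both sides by a test function v and integrate from 0 to 4:
  ∫_0^4 −u''(x) v(x) dx = ∫_0^4 f(x) v(x) dx.
Integrate the LHS by parts once:
  ∫_0^4 −u'' v dx = −[u'(x) v(x)]_0^4 + ∫_0^4 u'(x) v'(x) dx.
Thus ∫_0^4 u'(x) v'(x) dx = ∫_0^4 f(x) v(x) dx + [u'(x) v(x)]_0^4.
Choose V so that boundary terms are either known or forced to vanish.
u is Dirichlet: u(0) = u(4) = 0. Let V = H^1_0(0, 4); then v(0) = v(4) = 0, and [u' v]_0^4 = 0.
Weak formulation: find u (satisfying any essential BC) such that ∫_0^4 u'(x) v'(x) dx = ∫_0^4 f v dx for all v ∈ V.
Substituting f(x) = 2*sin(5*π*x/4), the right-hand side is ∫_0^4 (2*sin(5*π*x/4)) v dx.


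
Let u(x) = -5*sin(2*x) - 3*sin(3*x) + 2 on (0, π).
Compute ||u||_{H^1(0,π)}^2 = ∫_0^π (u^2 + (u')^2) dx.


||u||_{H^1(0,π)}^2 = -8 + 223*π/2

u'(x) = -10*cos(2*x) - 9*cos(3*x).
Expand u² and (u')² and integrate term by term on (0, π), using: for integers n ≥ 1, ∫_0^π sin²(nx) dx = ∫_0^π cos²(nx) dx = π/2; for n ≠ n', ∫_0^π sin(nx)sin(n'x) dx = ∫_0^π cos(nx)cos(n'x) dx = 0; and by product-to-sum, ∫_0^π sin(nx)cos(n'x) dx = ½∫_0^π [sin((n+n')x) + sin((n−n')x)] dx, which is 0 when n+n' is even and 2n/(n²−n'²) when n+n' is odd (it need not vanish on (0, π)). For the constant mode: ∫_0^π 1 dx = π, ∫_0^π cos(nx) dx = 0, ∫_0^π sin(nx) dx = (1−(−1)^n)/n.
  u² squared terms: (2)²·∫1 dx = 4·π = 4*π;  (-5)²·∫sin(2x)² dx = 25·π/2 = 25*π/2;  (-3)²·∫sin(3x)² dx = 9·π/2 = 9*π/2.
  u² cross terms: 2·(2)·(-5)·∫1·sin(2x) dx = -20·(0) = 0;  2·(2)·(-3)·∫1·sin(3x) dx = -12·(2/3) = -8;  2·(-5)·(-3)·∫sin(2x)·sin(3x) dx = 30·(0) = 0.
  So ∫_0^π u² dx = 4*π + 25*π/2 + 9*π/2 + 0 − 8 + 0 = -8 + 21*π.
  (u')² squared terms: (-10)²·∫cos(2x)² dx = 100·π/2 = 50*π;  (-9)²·∫cos(3x)² dx = 81·π/2 = 81*π/2.
  (u')² cross terms: 2·(-10)·(-9)·∫cos(2x)·cos(3x) dx = 180·(0) = 0.
  So ∫_0^π (u')² dx = 50*π + 81*π/2 + 0 = 181*π/2.
||u||_{H^1}^2 = (-8 + 21*π) + (181*π/2) = -8 + 223*π/2.


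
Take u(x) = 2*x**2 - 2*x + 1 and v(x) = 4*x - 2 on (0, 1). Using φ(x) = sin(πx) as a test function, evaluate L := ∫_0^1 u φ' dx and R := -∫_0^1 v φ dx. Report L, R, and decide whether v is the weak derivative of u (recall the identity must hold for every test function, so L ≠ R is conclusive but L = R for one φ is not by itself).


LHS = 0, RHS = 0. Yes, v = u' weakly.

u(x) = 2*x**2 - 2*x + 1, classical derivative u'(x) = 4*x - 2.
φ(x) = sin(πx), so φ'(x) = π*cos(π*x).
Note φ(0) = φ(1) = 0, so the boundary term u·φ vanishes.
LHS = ∫_0^1 u(x) φ'(x) dx = ∫_0^1 (2*π*x^2*cos(π*x) - 2*π*x*cos(π*x) + π*cos(π*x)) dx. Term by term:
  ∫_0^1 π*cos(π*x) dx = 0;  ∫_0^1 -2*π*x*cos(π*x) dx = 4/π;  ∫_0^1 2*π*x^2*cos(π*x) dx = -4/π.
Sum: 0 + 4/π − 4/π = 0.
So LHS = 0.
∫_0^1 v(x) φ(x) dx = ∫_0^1 (4*x*sin(π*x) - 2*sin(π*x)) dx. Term by term:
  ∫_0^1 -2*sin(π*x) dx = -4/π;  ∫_0^1 4*x*sin(π*x) dx = 4/π.
Sum: -4/π + 4/π = 0.
So RHS = -∫_0^1 v(x) φ(x) dx = 0.
LHS = RHS, so the identity holds for this test φ.
Moreover u is smooth here and v(x) = u'(x) = 4*x - 2 pointwise, so the identity holds for every test function. Hence v is the weak derivative of u.


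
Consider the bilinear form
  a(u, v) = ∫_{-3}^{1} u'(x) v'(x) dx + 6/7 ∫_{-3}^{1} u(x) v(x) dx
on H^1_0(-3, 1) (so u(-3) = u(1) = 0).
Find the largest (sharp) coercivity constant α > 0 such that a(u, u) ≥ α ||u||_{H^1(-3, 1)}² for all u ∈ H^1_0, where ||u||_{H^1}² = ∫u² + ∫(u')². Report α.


α = (π^2 + 96/7)/(π^2 + 16)

Coercivity of a(·,·) on H^1_0(-3, 1) means a(u, u) ≥ α ||u||_{H^1}² for every u ∈ H^1_0.
The interval has length L = 4, and Poincaré/coercivity depend only on L. Here a(u, u) = ∫(u')² + (6/7)·∫u².
Here 0 < c = 6/7 < 1. The condition a(u,u) ≥ α||u||_{H^1}² reads (1−α)∫(u')² ≥ (α−c)∫u². Any admissible α is ≤ 1 (rapidly oscillating u have ∫u²/∫(u')² → 0), and α = 1 would force 0 ≥ (1−c)∫u², impossible since c < 1; so 1−α > 0. By the sharp Poincaré inequality on H^1_0 of an interval of length L, ∫(u')² ≥ (π/L)²∫u² with equality for the first sine mode sin(π(x−x₀)/L) (x₀ the left endpoint), so the inequality holds for all u iff (1−α)(π/L)² ≥ α − c, i.e. α ≤ ((π/L)² + c)/((π/L)² + 1) = (1 + c(L/π)²)/(1 + (L/π)²). With (π/L)² = π^2/16 and c = 6/7, the largest admissible constant is α = ((π/L)² + c)/((π/L)² + 1).
Simplifying, α = (π^2 + 96/7)/(π^2 + 16).


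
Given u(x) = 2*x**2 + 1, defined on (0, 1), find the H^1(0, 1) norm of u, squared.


||u||_{H^1}^2 = 127/15

The H^1 norm (squared) on an interval (0, L) is
  ||u||_{H^1}^2 = ∫_0^L u(x)^2 dx + ∫_0^L u'(x)^2 dx.
Compute u'(x) = 4*x.
Then u(x)^2 = 4*x**4 + 4*x**2 + 1 and u'(x)^2 = 16*x**2.
Integrate each monomial from 0 to 1 using ∫_0^1 c·x^n dx = c·1^(n+1)/(n+1):
  ∫_0^1 u(x)^2 dx = ∫_0^1 (4*x^4 + 4*x^2 + 1) dx. Term by term:
    ∫_0^1 4*x^4 dx = 4/5;  ∫_0^1 4*x^2 dx = 4/3;  ∫_0^1 1 dx = 1.
  Sum: 4/5 + 4/3 + 1 = 47/15.
  ∫_0^1 u'(x)^2 dx = ∫_0^1 (16*x^2) dx. Term by term:
    ∫_0^1 16*x^2 dx = 16/3.
Adding: ||u||_{H^1}^2 = 47/15 + 16/3 = 127/15.


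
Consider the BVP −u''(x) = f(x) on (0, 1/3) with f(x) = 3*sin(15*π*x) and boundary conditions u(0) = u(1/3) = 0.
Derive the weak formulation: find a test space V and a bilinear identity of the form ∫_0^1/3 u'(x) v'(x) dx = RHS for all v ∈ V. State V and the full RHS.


V = H^1_0(0, 1/3) (so v(0) = v(1/3) = 0); weak form: ∫_0^1/3 u'v' dx = ∫_0^1/3 (3*sin(15*π*x)) v dx for all v ∈ V.

Multiply both sides by a test function v and integrate from 0 to 1/3:
  ∫_0^1/3 −u''(x) v(x) dx = ∫_0^1/3 f(x) v(x) dx.
Integrate the LHS by parts once:
  ∫_0^1/3 −u'' v dx = −[u'(x) v(x)]_0^1/3 + ∫_0^1/3 u'(x) v'(x) dx.
Thus ∫_0^1/3 u'(x) v'(x) dx = ∫_0^1/3 f(x) v(x) dx + [u'(x) v(x)]_0^1/3.
Choose V so that boundary terms are either known or forced to vanish.
u is Dirichlet: u(0) = u(1/3) = 0. Let V = H^1_0(0, 1/3); then v(0) = v(1/3) = 0, and [u' v]_0^1/3 = 0.
Weak formulation: find u (satisfying any essential BC) such that ∫_0^1/3 u'(x) v'(x) dx = ∫_0^1/3 f v dx for all v ∈ V.
Substituting f(x) = 3*sin(15*π*x), the right-hand side is ∫_0^1/3 (3*sin(15*π*x)) v dx.


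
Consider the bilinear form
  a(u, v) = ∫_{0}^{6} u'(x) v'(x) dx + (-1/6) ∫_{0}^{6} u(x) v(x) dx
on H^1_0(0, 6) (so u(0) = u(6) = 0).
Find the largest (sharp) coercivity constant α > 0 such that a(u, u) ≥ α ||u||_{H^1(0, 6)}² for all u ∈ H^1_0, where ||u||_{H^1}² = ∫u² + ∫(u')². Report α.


α = (-6 + π^2)/(π^2 + 36)

Coercivity of a(·,·) on H^1_0(0, 6) means a(u, u) ≥ α ||u||_{H^1}² for every u ∈ H^1_0.
The interval has length L = 6, and Poincaré/coercivity depend only on L. Here a(u, u) = ∫(u')² + (-1/6)·∫u².
Here c = -1/6 < 0 with |c| < (π/L)² = π^2/36, so coercivity still holds. The condition a(u,u) ≥ α||u||_{H^1}² reads (1−α)∫(u')² ≥ (α−c)∫u². Any admissible α is ≤ 1 (rapidly oscillating u have ∫u²/∫(u')² → 0), and α = 1 would force 0 ≥ (1−c)∫u², impossible since c < 1; so 1−α > 0. By the sharp Poincaré inequality on H^1_0 of an interval of length L, ∫(u')² ≥ (π/L)²∫u² with equality for the first sine mode sin(π(x−x₀)/L) (x₀ the left endpoint), so the inequality holds for all u iff (1−α)(π/L)² ≥ α − c, i.e. α ≤ ((π/L)² + c)/((π/L)² + 1) = (1 + c(L/π)²)/(1 + (L/π)²). (Direct route, valid since c ≤ 0: Poincaré gives c∫u² ≥ c(L/π)²∫(u')², so a(u,u) ≥ (1 + c(L/π)²)∫(u')², while ||u||_{H^1}² ≤ (1 + (L/π)²)∫(u')²; dividing yields the same α.) With (π/L)² = π^2/36 and c = -1/6, the largest admissible constant is α = ((π/L)² + c)/((π/L)² + 1).
Simplifying, α = (-6 + π^2)/(π^2 + 36).


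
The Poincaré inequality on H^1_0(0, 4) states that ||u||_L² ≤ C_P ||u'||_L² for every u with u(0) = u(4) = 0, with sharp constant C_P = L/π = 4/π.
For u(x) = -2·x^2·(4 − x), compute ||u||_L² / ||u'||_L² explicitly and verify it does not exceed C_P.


||u||_L² / ||u'||_L² = 2*sqrt(14)/7 < C_P = 4/π.

u(x) = -2·x^2·(4 − x), so u'(x) = 2*x*(3*x - 8).
u(x) = -2·x^2·(4 − x) vanishes at x = 0 and x = 4, so u ∈ H^1_0(0, 4). Differentiate via the product rule and integrate the resulting polynomials term by term.
  ∫_0^4 u² dx = ∫_0^4 (4*x^6 - 32*x^5 + 64*x^4) dx. Term by term:
    ∫_0^4 4*x^6 dx = 65536/7;  ∫_0^4 -32*x^5 dx = -65536/3;  ∫_0^4 64*x^4 dx = 65536/5.
  Sum: 65536/7 − 65536/3 + 65536/5 = 65536/105.
  ∫_0^4 (u')² dx = ∫_0^4 (36*x^4 - 192*x^3 + 256*x^2) dx. Term by term:
    ∫_0^4 36*x^4 dx = 36864/5;  ∫_0^4 -192*x^3 dx = -12288;  ∫_0^4 256*x^2 dx = 16384/3.
  Sum: 36864/5 − 12288 + 16384/3 = 8192/15.
∫_0^4 u² dx = 65536/105, so ||u||_L² = 256*sqrt(105)/105.
∫_0^4 (u')² dx = 8192/15, so ||u'||_L² = 64*sqrt(30)/15.
Ratio ||u||_L² / ||u'||_L² = 2*sqrt(14)/7.
Sharp Poincaré constant on H^1_0(0, 4) is C_P = L/π = 4/π, achieved by sin(π/4·x).
A polynomial bump cannot attain the sharp Poincaré constant (only the first sine eigenfunction does), so the ratio is strictly less than C_P, consistent with ||u||_L² ≤ C_P ||u'||_L².


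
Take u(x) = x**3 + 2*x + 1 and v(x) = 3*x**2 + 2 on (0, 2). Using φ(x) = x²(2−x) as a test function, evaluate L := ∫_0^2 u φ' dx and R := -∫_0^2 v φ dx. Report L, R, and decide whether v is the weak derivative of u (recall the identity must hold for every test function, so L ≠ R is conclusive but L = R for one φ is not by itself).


LHS = -136/15, RHS = -136/15. Yes, v = u' weakly.

u(x) = x**3 + 2*x + 1, classical derivative u'(x) = 3*x**2 + 2.
φ(x) = x²(2−x), so φ'(x) = x*(4 - 3*x).
Note φ(0) = φ(2) = 0, so the boundary term u·φ vanishes.
LHS = ∫_0^2 u(x) φ'(x) dx = ∫_0^2 (-3*x^5 + 4*x^4 - 6*x^3 + 5*x^2 + 4*x) dx. Term by term:
  ∫_0^2 -3*x^5 dx = -32;  ∫_0^2 4*x^4 dx = 128/5;  ∫_0^2 -6*x^3 dx = -24;
  ∫_0^2 5*x^2 dx = 40/3;  ∫_0^2 4*x dx = 8.
Sum: -32 + 128/5 − 24 + 40/3 + 8 = -136/15.
So LHS = -136/15.
∫_0^2 v(x) φ(x) dx = ∫_0^2 (-3*x^5 + 6*x^4 - 2*x^3 + 4*x^2) dx. Term by term:
  ∫_0^2 -3*x^5 dx = -32;  ∫_0^2 6*x^4 dx = 192/5;  ∫_0^2 -2*x^3 dx = -8;
  ∫_0^2 4*x^2 dx = 32/3.
Sum: -32 + 192/5 − 8 + 32/3 = 136/15.
So RHS = -∫_0^2 v(x) φ(x) dx = -136/15.
LHS = RHS, so the identity holds for this test φ.
Moreover u is smooth here and v(x) = u'(x) = 3*x**2 + 2 pointwise, so the identity holds for every test function. Hence v is the weak derivative of u.


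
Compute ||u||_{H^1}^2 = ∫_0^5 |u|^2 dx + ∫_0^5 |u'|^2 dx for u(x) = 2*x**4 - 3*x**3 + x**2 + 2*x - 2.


||u||_{H^1}^2 = 14958595/18

The H^1 norm (squared) on an interval (0, L) is
  ||u||_{H^1}^2 = ∫_0^L u(x)^2 dx + ∫_0^L u'(x)^2 dx.
Compute u'(x) = 8*x**3 - 9*x**2 + 2*x + 2.
Then u(x)^2 = 4*x**8 - 12*x**7 + 13*x**6 + 2*x**5 - 19*x**4 + 16*x**3 - 8*x + 4 and u'(x)^2 = 64*x**6 - 144*x**5 + 113*x**4 - 4*x**3 - 32*x**2 + 8*x + 4.
Integrate each monomial from 0 to 5 using ∫_0^5 c·x^n dx = c·5^(n+1)/(n+1):
  ∫_0^5 u(x)^2 dx = ∫_0^5 (4*x^8 - 12*x^7 + 13*x^6 + 2*x^5 - 19*x^4 + 16*x^3 - 8*x + 4) dx. Term by term:
    ∫_0^5 4*x^8 dx = 7812500/9;  ∫_0^5 -12*x^7 dx = -1171875/2;  ∫_0^5 13*x^6 dx = 1015625/7;
    ∫_0^5 2*x^5 dx = 15625/3;  ∫_0^5 -19*x^4 dx = -11875;  ∫_0^5 16*x^3 dx = 2500;
    ∫_0^5 -8*x dx = -100;  ∫_0^5 4 dx = 20.
  Sum: 7812500/9 − 1171875/2 + 1015625/7 + 15625/3 − 11875 + 2500 − 100 + 20 = 53293045/126.
  ∫_0^5 u'(x)^2 dx = ∫_0^5 (64*x^6 - 144*x^5 + 113*x^4 - 4*x^3 - 32*x^2 + 8*x + 4) dx. Term by term:
    ∫_0^5 64*x^6 dx = 5000000/7;  ∫_0^5 -144*x^5 dx = -375000;  ∫_0^5 113*x^4 dx = 70625;
    ∫_0^5 -4*x^3 dx = -625;  ∫_0^5 -32*x^2 dx = -4000/3;  ∫_0^5 8*x dx = 100;
    ∫_0^5 4 dx = 20.
  Sum: 5000000/7 − 375000 + 70625 − 625 − 4000/3 + 100 + 20 = 8569520/21.
Adding: ||u||_{H^1}^2 = 53293045/126 + 8569520/21 = 14958595/18.


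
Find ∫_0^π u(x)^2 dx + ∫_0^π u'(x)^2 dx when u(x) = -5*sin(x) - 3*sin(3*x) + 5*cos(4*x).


||u||_{H^1(0,π)}^2 = 11560/21 + 565*π/2

u'(x) = -20*sin(4*x) - 5*cos(x) - 9*cos(3*x).
Expand u² and (u')² and integrate term by term on (0, π), using: for integers n ≥ 1, ∫_0^π sin²(nx) dx = ∫_0^π cos²(nx) dx = π/2; for n ≠ n', ∫_0^π sin(nx)sin(n'x) dx = ∫_0^π cos(nx)cos(n'x) dx = 0; and by product-to-sum, ∫_0^π sin(nx)cos(n'x) dx = ½∫_0^π [sin((n+n')x) + sin((n−n')x)] dx, which is 0 when n+n' is even and 2n/(n²−n'²) when n+n' is odd (it need not vanish on (0, π)).
  u² squared terms: (-5)²·∫sin(x)² dx = 25·π/2 = 25*π/2;  (-3)²·∫sin(3x)² dx = 9·π/2 = 9*π/2;  (5)²·∫cos(4x)² dx = 25·π/2 = 25*π/2.
  u² cross terms: 2·(-5)·(-3)·∫sin(x)·sin(3x) dx = 30·(0) = 0;  2·(-5)·(5)·∫sin(x)·cos(4x) dx = -50·(-2/15) = 20/3;  2·(-3)·(5)·∫sin(3x)·cos(4x) dx = -30·(-6/7) = 180/7.
  So ∫_0^π u² dx = 25*π/2 + 9*π/2 + 25*π/2 + 0 + 20/3 + 180/7 = 680/21 + 59*π/2.
  (u')² squared terms: (-20)²·∫sin(4x)² dx = 400·π/2 = 200*π;  (-9)²·∫cos(3x)² dx = 81·π/2 = 81*π/2;  (-5)²·∫cos(x)² dx = 25·π/2 = 25*π/2.
  (u')² cross terms: 2·(-20)·(-9)·∫sin(4x)·cos(3x) dx = 360·(8/7) = 2880/7;  2·(-20)·(-5)·∫sin(4x)·cos(x) dx = 200·(8/15) = 320/3;  2·(-9)·(-5)·∫cos(3x)·cos(x) dx = 90·(0) = 0.
  So ∫_0^π (u')² dx = 200*π + 81*π/2 + 25*π/2 + 2880/7 + 320/3 + 0 = 10880/21 + 253*π.
||u||_{H^1}^2 = (680/21 + 59*π/2) + (10880/21 + 253*π) = 11560/21 + 565*π/2.


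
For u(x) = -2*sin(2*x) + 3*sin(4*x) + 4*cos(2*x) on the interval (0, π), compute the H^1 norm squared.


||u||_{H^1(0,π)}^2 = 253*π/2

u'(x) = -8*sin(2*x) - 4*cos(2*x) + 12*cos(4*x).
Expand u² and (u')² and integrate term by term on (0, π), using: for integers n ≥ 1, ∫_0^π sin²(nx) dx = ∫_0^π cos²(nx) dx = π/2; for n ≠ n', ∫_0^π sin(nx)sin(n'x) dx = ∫_0^π cos(nx)cos(n'x) dx = 0; and by product-to-sum, ∫_0^π sin(nx)cos(n'x) dx = ½∫_0^π [sin((n+n')x) + sin((n−n')x)] dx, which is 0 when n+n' is even and 2n/(n²−n'²) when n+n' is odd (it need not vanish on (0, π)).
  u² squared terms: (-2)²·∫sin(2x)² dx = 4·π/2 = 2*π;  (3)²·∫sin(4x)² dx = 9·π/2 = 9*π/2;  (4)²·∫cos(2x)² dx = 16·π/2 = 8*π.
  u² cross terms: 2·(-2)·(3)·∫sin(2x)·sin(4x) dx = -12·(0) = 0;  2·(-2)·(4)·∫sin(2x)·cos(2x) dx = -16·(0) = 0;  2·(3)·(4)·∫sin(4x)·cos(2x) dx = 24·(0) = 0.
  So ∫_0^π u² dx = 2*π + 9*π/2 + 8*π + 0 + 0 + 0 = 29*π/2.
  (u')² squared terms: (-8)²·∫sin(2x)² dx = 64·π/2 = 32*π;  (-4)²·∫cos(2x)² dx = 16·π/2 = 8*π;  (12)²·∫cos(4x)² dx = 144·π/2 = 72*π.
  (u')² cross terms: 2·(-8)·(-4)·∫sin(2x)·cos(2x) dx = 64·(0) = 0;  2·(-8)·(12)·∫sin(2x)·cos(4x) dx = -192·(0) = 0;  2·(-4)·(12)·∫cos(2x)·cos(4x) dx = -96·(0) = 0.
  So ∫_0^π (u')² dx = 32*π + 8*π + 72*π + 0 + 0 + 0 = 112*π.
||u||_{H^1}^2 = (29*π/2) + (112*π) = 253*π/2.


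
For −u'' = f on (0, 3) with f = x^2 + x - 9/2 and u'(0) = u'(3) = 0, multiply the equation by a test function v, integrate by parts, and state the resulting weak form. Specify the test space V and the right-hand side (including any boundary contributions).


V = H^1(0, 3) (no boundary constraint on v; u is determined up to an additive constant); weak form: ∫_0^3 u'v' dx = ∫_0^3 (x^2 + x - 9/2) v dx for all v ∈ V.

Multiply both sides by a test function v and integrate from 0 to 3:
  ∫_0^3 −u''(x) v(x) dx = ∫_0^3 f(x) v(x) dx.
Integrate the LHS by parts once:
  ∫_0^3 −u'' v dx = −[u'(x) v(x)]_0^3 + ∫_0^3 u'(x) v'(x) dx.
Thus ∫_0^3 u'(x) v'(x) dx = ∫_0^3 f(x) v(x) dx + [u'(x) v(x)]_0^3.
Choose V so that boundary terms are either known or forced to vanish.
u has homogeneous Neumann: u'(0) = u'(3) = 0. So [u' v]_0^3 = 0·v(3) − 0·v(0) = 0 for any v; take V = H^1(0, 3).
Weak formulation: find u (satisfying any essential BC) such that ∫_0^3 u'(x) v'(x) dx = ∫_0^3 f v dx for all v ∈ V (homogeneous Neumann, so boundary terms vanish).
Substituting f(x) = x^2 + x - 9/2, the right-hand side is ∫_0^3 (x^2 + x - 9/2) v dx.
Compatibility check (pure Neumann): taking v ≡ 1 ∈ V gives 0 = ∫_0^3 f dx + (0) − (0), i.e. ∫_0^3 f dx must equal u'(0) − u'(3) = 0. Indeed ∫_0^3 (x^2 + x - 9/2) dx = 0, so the data are compatible. The solution is then unique only up to an additive constant (fix it e.g. by requiring ∫_0^3 u dx = 0).
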